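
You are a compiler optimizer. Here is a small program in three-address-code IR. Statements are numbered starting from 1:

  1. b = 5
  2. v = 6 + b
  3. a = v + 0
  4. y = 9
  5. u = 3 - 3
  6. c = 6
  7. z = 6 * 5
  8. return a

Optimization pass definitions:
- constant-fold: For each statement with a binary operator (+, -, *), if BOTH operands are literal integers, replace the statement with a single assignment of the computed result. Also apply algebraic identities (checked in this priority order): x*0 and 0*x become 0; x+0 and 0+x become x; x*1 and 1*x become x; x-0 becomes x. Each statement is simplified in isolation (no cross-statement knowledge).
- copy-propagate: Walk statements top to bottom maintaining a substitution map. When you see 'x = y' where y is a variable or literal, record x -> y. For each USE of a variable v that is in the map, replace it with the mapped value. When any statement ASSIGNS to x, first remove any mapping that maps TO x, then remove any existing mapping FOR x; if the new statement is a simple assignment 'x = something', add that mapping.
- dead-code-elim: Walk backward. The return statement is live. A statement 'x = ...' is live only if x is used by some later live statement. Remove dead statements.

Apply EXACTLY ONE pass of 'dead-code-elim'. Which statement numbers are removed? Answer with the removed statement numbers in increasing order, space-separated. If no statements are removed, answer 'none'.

Backward liveness scan:
Stmt 1 'b = 5': KEEP (b is live); live-in = []
Stmt 2 'v = 6 + b': KEEP (v is live); live-in = ['b']
Stmt 3 'a = v + 0': KEEP (a is live); live-in = ['v']
Stmt 4 'y = 9': DEAD (y not in live set ['a'])
Stmt 5 'u = 3 - 3': DEAD (u not in live set ['a'])
Stmt 6 'c = 6': DEAD (c not in live set ['a'])
Stmt 7 'z = 6 * 5': DEAD (z not in live set ['a'])
Stmt 8 'return a': KEEP (return); live-in = ['a']
Removed statement numbers: [4, 5, 6, 7]
Surviving IR:
  b = 5
  v = 6 + b
  a = v + 0
  return a

Answer: 4 5 6 7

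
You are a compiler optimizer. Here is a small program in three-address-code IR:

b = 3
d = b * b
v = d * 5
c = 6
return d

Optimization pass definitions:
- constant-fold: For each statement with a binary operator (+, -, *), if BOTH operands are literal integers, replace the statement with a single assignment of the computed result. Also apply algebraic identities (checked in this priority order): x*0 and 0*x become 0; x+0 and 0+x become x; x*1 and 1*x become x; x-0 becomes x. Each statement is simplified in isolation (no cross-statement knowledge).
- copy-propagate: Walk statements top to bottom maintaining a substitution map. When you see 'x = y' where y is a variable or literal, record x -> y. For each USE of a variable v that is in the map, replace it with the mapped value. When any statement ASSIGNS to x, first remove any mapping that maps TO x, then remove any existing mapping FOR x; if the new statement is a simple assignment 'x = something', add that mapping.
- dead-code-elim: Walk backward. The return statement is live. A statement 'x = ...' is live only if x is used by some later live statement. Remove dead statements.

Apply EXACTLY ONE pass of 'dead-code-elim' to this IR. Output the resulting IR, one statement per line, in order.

Answer: b = 3
d = b * b
return d

Derivation:
Applying dead-code-elim statement-by-statement:
  [5] return d  -> KEEP (return); live=['d']
  [4] c = 6  -> DEAD (c not live)
  [3] v = d * 5  -> DEAD (v not live)
  [2] d = b * b  -> KEEP; live=['b']
  [1] b = 3  -> KEEP; live=[]
Result (3 stmts):
  b = 3
  d = b * b
  return d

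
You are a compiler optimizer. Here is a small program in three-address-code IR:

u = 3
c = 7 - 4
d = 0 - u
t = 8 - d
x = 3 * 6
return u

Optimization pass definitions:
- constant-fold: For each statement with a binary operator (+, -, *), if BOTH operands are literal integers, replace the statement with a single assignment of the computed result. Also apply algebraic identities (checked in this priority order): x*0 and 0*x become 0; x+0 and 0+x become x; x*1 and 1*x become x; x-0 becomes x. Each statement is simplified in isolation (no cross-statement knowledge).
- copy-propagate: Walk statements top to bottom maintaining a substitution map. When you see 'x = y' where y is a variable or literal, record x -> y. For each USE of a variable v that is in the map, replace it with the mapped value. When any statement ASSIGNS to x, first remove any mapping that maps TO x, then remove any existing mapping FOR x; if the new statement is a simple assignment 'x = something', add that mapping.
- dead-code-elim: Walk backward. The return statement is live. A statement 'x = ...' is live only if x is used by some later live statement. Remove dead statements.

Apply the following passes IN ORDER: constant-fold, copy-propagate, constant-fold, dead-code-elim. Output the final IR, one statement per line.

Initial IR:
  u = 3
  c = 7 - 4
  d = 0 - u
  t = 8 - d
  x = 3 * 6
  return u
After constant-fold (6 stmts):
  u = 3
  c = 3
  d = 0 - u
  t = 8 - d
  x = 18
  return u
After copy-propagate (6 stmts):
  u = 3
  c = 3
  d = 0 - 3
  t = 8 - d
  x = 18
  return 3
After constant-fold (6 stmts):
  u = 3
  c = 3
  d = -3
  t = 8 - d
  x = 18
  return 3
After dead-code-elim (1 stmts):
  return 3

Answer: return 3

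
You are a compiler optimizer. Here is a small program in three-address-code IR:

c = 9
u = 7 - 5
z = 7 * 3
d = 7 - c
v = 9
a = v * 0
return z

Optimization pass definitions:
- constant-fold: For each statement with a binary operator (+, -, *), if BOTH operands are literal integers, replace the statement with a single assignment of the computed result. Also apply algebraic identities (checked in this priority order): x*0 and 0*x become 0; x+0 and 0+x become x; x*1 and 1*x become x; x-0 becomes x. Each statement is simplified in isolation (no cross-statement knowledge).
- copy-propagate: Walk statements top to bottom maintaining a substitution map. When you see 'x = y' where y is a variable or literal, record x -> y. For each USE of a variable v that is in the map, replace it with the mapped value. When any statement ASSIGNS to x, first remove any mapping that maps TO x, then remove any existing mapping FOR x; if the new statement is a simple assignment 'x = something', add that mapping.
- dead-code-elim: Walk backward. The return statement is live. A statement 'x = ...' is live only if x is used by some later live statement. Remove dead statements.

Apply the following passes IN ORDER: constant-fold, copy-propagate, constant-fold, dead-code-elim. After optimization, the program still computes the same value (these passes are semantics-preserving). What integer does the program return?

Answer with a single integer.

Answer: 21

Derivation:
Initial IR:
  c = 9
  u = 7 - 5
  z = 7 * 3
  d = 7 - c
  v = 9
  a = v * 0
  return z
After constant-fold (7 stmts):
  c = 9
  u = 2
  z = 21
  d = 7 - c
  v = 9
  a = 0
  return z
After copy-propagate (7 stmts):
  c = 9
  u = 2
  z = 21
  d = 7 - 9
  v = 9
  a = 0
  return 21
After constant-fold (7 stmts):
  c = 9
  u = 2
  z = 21
  d = -2
  v = 9
  a = 0
  return 21
After dead-code-elim (1 stmts):
  return 21
Evaluate:
  c = 9  =>  c = 9
  u = 7 - 5  =>  u = 2
  z = 7 * 3  =>  z = 21
  d = 7 - c  =>  d = -2
  v = 9  =>  v = 9
  a = v * 0  =>  a = 0
  return z = 21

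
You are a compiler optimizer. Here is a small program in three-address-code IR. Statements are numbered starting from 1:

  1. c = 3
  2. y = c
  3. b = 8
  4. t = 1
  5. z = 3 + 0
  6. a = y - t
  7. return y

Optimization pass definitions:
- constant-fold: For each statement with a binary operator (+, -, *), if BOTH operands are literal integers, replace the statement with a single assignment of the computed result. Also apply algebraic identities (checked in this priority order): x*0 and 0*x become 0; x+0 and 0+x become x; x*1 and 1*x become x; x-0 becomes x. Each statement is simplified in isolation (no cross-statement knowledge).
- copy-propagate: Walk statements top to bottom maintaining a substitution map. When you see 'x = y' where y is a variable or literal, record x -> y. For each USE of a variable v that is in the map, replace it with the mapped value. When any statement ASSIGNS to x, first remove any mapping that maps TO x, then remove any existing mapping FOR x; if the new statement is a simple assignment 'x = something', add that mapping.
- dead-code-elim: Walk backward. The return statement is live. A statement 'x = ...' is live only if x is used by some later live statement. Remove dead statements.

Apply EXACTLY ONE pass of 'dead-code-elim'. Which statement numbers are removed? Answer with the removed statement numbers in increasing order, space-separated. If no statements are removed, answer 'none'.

Answer: 3 4 5 6

Derivation:
Backward liveness scan:
Stmt 1 'c = 3': KEEP (c is live); live-in = []
Stmt 2 'y = c': KEEP (y is live); live-in = ['c']
Stmt 3 'b = 8': DEAD (b not in live set ['y'])
Stmt 4 't = 1': DEAD (t not in live set ['y'])
Stmt 5 'z = 3 + 0': DEAD (z not in live set ['y'])
Stmt 6 'a = y - t': DEAD (a not in live set ['y'])
Stmt 7 'return y': KEEP (return); live-in = ['y']
Removed statement numbers: [3, 4, 5, 6]
Surviving IR:
  c = 3
  y = c
  return y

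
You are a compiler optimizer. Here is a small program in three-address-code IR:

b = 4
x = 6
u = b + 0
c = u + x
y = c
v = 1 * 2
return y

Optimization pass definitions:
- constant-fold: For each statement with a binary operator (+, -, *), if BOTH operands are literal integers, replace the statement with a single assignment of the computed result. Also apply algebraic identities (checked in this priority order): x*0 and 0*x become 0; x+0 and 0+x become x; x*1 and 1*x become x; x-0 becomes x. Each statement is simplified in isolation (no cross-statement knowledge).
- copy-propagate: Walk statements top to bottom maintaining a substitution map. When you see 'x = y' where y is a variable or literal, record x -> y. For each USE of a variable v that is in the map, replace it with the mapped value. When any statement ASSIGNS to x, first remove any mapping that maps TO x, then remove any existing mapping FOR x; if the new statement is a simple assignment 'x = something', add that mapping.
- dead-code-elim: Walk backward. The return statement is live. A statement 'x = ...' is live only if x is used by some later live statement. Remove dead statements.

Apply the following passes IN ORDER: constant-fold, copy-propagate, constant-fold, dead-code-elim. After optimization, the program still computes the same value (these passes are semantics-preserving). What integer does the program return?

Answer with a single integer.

Initial IR:
  b = 4
  x = 6
  u = b + 0
  c = u + x
  y = c
  v = 1 * 2
  return y
After constant-fold (7 stmts):
  b = 4
  x = 6
  u = b
  c = u + x
  y = c
  v = 2
  return y
After copy-propagate (7 stmts):
  b = 4
  x = 6
  u = 4
  c = 4 + 6
  y = c
  v = 2
  return c
After constant-fold (7 stmts):
  b = 4
  x = 6
  u = 4
  c = 10
  y = c
  v = 2
  return c
After dead-code-elim (2 stmts):
  c = 10
  return c
Evaluate:
  b = 4  =>  b = 4
  x = 6  =>  x = 6
  u = b + 0  =>  u = 4
  c = u + x  =>  c = 10
  y = c  =>  y = 10
  v = 1 * 2  =>  v = 2
  return y = 10

Answer: 10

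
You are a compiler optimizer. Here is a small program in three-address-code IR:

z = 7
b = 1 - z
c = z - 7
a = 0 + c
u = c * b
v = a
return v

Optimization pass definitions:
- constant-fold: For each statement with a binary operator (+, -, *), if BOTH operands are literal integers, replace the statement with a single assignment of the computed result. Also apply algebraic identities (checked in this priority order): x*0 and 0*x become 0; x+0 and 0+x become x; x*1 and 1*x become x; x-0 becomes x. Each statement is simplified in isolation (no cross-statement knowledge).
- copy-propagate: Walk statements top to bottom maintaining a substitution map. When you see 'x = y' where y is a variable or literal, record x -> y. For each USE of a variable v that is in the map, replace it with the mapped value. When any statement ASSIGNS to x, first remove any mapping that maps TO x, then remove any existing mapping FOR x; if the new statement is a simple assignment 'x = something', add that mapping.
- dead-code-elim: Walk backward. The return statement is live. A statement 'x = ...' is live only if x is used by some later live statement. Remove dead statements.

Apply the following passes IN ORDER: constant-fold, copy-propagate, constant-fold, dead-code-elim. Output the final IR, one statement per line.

Initial IR:
  z = 7
  b = 1 - z
  c = z - 7
  a = 0 + c
  u = c * b
  v = a
  return v
After constant-fold (7 stmts):
  z = 7
  b = 1 - z
  c = z - 7
  a = c
  u = c * b
  v = a
  return v
After copy-propagate (7 stmts):
  z = 7
  b = 1 - 7
  c = 7 - 7
  a = c
  u = c * b
  v = c
  return c
After constant-fold (7 stmts):
  z = 7
  b = -6
  c = 0
  a = c
  u = c * b
  v = c
  return c
After dead-code-elim (2 stmts):
  c = 0
  return c

Answer: c = 0
return c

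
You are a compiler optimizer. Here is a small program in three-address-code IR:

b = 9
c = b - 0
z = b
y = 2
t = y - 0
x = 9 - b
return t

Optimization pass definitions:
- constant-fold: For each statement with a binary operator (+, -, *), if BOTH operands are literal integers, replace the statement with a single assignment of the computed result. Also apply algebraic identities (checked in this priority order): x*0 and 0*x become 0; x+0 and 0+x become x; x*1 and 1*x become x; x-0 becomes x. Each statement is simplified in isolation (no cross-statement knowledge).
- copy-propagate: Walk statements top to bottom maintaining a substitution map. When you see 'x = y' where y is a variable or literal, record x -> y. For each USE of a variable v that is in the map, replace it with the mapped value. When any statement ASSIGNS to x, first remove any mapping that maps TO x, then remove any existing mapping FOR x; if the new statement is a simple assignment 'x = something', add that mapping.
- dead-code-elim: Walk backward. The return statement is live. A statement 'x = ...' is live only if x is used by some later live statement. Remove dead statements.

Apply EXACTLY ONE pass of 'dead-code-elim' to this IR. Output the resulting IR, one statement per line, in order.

Applying dead-code-elim statement-by-statement:
  [7] return t  -> KEEP (return); live=['t']
  [6] x = 9 - b  -> DEAD (x not live)
  [5] t = y - 0  -> KEEP; live=['y']
  [4] y = 2  -> KEEP; live=[]
  [3] z = b  -> DEAD (z not live)
  [2] c = b - 0  -> DEAD (c not live)
  [1] b = 9  -> DEAD (b not live)
Result (3 stmts):
  y = 2
  t = y - 0
  return t

Answer: y = 2
t = y - 0
return t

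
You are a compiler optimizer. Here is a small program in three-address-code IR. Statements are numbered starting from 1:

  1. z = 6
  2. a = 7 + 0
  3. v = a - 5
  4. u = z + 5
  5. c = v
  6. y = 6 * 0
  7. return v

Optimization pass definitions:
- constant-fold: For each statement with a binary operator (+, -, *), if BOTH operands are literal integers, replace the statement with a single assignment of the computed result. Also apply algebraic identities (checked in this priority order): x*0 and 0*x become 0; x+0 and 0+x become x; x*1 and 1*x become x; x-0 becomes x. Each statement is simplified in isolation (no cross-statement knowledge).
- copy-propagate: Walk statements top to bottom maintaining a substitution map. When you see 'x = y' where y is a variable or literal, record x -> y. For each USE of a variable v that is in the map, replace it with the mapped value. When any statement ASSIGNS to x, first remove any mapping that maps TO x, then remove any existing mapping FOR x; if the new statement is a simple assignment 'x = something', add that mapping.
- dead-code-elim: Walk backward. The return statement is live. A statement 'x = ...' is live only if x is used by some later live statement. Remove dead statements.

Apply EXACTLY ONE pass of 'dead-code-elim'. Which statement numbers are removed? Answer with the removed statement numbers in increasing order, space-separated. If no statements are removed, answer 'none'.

Answer: 1 4 5 6

Derivation:
Backward liveness scan:
Stmt 1 'z = 6': DEAD (z not in live set [])
Stmt 2 'a = 7 + 0': KEEP (a is live); live-in = []
Stmt 3 'v = a - 5': KEEP (v is live); live-in = ['a']
Stmt 4 'u = z + 5': DEAD (u not in live set ['v'])
Stmt 5 'c = v': DEAD (c not in live set ['v'])
Stmt 6 'y = 6 * 0': DEAD (y not in live set ['v'])
Stmt 7 'return v': KEEP (return); live-in = ['v']
Removed statement numbers: [1, 4, 5, 6]
Surviving IR:
  a = 7 + 0
  v = a - 5
  return v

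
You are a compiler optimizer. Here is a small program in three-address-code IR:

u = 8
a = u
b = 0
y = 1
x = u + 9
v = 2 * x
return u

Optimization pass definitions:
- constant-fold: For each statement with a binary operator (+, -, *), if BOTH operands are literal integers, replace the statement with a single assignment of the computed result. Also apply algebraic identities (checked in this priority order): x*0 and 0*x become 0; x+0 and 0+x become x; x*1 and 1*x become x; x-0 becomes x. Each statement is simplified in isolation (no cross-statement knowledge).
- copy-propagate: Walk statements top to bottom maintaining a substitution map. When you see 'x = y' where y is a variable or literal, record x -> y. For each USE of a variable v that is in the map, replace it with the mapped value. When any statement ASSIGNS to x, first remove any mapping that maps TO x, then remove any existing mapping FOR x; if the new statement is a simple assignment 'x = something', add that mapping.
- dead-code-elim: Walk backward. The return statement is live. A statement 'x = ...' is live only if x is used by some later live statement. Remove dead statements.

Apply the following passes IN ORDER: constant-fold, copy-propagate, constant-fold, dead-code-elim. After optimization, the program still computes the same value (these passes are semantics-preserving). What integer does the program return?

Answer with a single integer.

Initial IR:
  u = 8
  a = u
  b = 0
  y = 1
  x = u + 9
  v = 2 * x
  return u
After constant-fold (7 stmts):
  u = 8
  a = u
  b = 0
  y = 1
  x = u + 9
  v = 2 * x
  return u
After copy-propagate (7 stmts):
  u = 8
  a = 8
  b = 0
  y = 1
  x = 8 + 9
  v = 2 * x
  return 8
After constant-fold (7 stmts):
  u = 8
  a = 8
  b = 0
  y = 1
  x = 17
  v = 2 * x
  return 8
After dead-code-elim (1 stmts):
  return 8
Evaluate:
  u = 8  =>  u = 8
  a = u  =>  a = 8
  b = 0  =>  b = 0
  y = 1  =>  y = 1
  x = u + 9  =>  x = 17
  v = 2 * x  =>  v = 34
  return u = 8

Answer: 8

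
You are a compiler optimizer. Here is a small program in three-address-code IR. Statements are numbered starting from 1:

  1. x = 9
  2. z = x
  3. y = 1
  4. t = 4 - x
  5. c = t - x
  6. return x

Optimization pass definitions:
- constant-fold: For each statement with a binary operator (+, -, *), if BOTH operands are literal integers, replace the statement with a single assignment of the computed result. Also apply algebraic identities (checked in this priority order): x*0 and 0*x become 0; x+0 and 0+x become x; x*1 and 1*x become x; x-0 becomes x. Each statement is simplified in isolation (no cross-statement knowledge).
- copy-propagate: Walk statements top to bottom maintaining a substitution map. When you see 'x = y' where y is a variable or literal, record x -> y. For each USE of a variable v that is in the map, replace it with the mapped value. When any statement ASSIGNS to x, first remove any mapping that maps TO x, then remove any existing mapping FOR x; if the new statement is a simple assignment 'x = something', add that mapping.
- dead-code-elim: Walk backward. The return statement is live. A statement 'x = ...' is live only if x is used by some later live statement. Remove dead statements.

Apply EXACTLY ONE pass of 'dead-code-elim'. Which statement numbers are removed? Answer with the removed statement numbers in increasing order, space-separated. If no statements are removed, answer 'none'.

Backward liveness scan:
Stmt 1 'x = 9': KEEP (x is live); live-in = []
Stmt 2 'z = x': DEAD (z not in live set ['x'])
Stmt 3 'y = 1': DEAD (y not in live set ['x'])
Stmt 4 't = 4 - x': DEAD (t not in live set ['x'])
Stmt 5 'c = t - x': DEAD (c not in live set ['x'])
Stmt 6 'return x': KEEP (return); live-in = ['x']
Removed statement numbers: [2, 3, 4, 5]
Surviving IR:
  x = 9
  return x

Answer: 2 3 4 5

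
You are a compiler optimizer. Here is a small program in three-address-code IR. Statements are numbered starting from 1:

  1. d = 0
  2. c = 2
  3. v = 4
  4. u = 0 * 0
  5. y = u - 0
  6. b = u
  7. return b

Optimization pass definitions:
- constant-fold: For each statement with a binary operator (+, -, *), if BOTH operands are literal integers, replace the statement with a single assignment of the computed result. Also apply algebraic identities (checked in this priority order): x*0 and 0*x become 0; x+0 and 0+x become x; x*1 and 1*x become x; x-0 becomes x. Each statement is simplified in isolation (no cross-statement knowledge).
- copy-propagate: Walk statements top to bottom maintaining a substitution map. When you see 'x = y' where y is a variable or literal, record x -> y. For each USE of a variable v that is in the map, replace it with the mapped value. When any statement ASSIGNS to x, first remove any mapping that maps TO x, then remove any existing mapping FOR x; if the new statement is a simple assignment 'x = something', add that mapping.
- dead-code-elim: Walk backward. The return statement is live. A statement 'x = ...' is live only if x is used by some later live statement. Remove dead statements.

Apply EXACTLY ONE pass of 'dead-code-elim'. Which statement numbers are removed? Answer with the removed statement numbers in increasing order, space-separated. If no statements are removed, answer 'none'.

Backward liveness scan:
Stmt 1 'd = 0': DEAD (d not in live set [])
Stmt 2 'c = 2': DEAD (c not in live set [])
Stmt 3 'v = 4': DEAD (v not in live set [])
Stmt 4 'u = 0 * 0': KEEP (u is live); live-in = []
Stmt 5 'y = u - 0': DEAD (y not in live set ['u'])
Stmt 6 'b = u': KEEP (b is live); live-in = ['u']
Stmt 7 'return b': KEEP (return); live-in = ['b']
Removed statement numbers: [1, 2, 3, 5]
Surviving IR:
  u = 0 * 0
  b = u
  return b

Answer: 1 2 3 5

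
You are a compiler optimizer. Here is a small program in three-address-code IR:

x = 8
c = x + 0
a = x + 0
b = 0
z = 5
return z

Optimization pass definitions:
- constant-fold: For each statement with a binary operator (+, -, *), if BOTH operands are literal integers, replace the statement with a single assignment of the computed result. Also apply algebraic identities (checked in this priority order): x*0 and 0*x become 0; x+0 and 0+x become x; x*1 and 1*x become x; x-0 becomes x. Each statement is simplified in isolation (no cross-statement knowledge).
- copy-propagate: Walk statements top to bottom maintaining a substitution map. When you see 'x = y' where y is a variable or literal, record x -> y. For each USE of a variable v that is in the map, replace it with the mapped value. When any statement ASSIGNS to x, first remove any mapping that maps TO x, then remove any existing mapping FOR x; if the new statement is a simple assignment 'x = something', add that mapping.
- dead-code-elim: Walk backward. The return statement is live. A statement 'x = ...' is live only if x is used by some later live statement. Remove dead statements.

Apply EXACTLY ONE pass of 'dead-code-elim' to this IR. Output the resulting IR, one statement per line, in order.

Applying dead-code-elim statement-by-statement:
  [6] return z  -> KEEP (return); live=['z']
  [5] z = 5  -> KEEP; live=[]
  [4] b = 0  -> DEAD (b not live)
  [3] a = x + 0  -> DEAD (a not live)
  [2] c = x + 0  -> DEAD (c not live)
  [1] x = 8  -> DEAD (x not live)
Result (2 stmts):
  z = 5
  return z

Answer: z = 5
return z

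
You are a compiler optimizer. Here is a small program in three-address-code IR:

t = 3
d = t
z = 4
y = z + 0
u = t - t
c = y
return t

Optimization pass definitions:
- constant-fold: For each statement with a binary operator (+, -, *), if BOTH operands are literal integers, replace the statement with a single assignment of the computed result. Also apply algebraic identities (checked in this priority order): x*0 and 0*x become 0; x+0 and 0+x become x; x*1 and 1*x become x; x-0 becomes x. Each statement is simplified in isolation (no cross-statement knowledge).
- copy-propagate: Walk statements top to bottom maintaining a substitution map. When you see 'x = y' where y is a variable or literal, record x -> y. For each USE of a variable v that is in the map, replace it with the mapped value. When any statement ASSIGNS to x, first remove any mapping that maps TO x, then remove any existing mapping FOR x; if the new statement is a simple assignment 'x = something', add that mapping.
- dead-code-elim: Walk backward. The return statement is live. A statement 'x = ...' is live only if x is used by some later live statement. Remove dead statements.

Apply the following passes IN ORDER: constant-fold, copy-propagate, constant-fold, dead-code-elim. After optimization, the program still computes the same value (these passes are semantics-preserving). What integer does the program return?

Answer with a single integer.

Initial IR:
  t = 3
  d = t
  z = 4
  y = z + 0
  u = t - t
  c = y
  return t
After constant-fold (7 stmts):
  t = 3
  d = t
  z = 4
  y = z
  u = t - t
  c = y
  return t
After copy-propagate (7 stmts):
  t = 3
  d = 3
  z = 4
  y = 4
  u = 3 - 3
  c = 4
  return 3
After constant-fold (7 stmts):
  t = 3
  d = 3
  z = 4
  y = 4
  u = 0
  c = 4
  return 3
After dead-code-elim (1 stmts):
  return 3
Evaluate:
  t = 3  =>  t = 3
  d = t  =>  d = 3
  z = 4  =>  z = 4
  y = z + 0  =>  y = 4
  u = t - t  =>  u = 0
  c = y  =>  c = 4
  return t = 3

Answer: 3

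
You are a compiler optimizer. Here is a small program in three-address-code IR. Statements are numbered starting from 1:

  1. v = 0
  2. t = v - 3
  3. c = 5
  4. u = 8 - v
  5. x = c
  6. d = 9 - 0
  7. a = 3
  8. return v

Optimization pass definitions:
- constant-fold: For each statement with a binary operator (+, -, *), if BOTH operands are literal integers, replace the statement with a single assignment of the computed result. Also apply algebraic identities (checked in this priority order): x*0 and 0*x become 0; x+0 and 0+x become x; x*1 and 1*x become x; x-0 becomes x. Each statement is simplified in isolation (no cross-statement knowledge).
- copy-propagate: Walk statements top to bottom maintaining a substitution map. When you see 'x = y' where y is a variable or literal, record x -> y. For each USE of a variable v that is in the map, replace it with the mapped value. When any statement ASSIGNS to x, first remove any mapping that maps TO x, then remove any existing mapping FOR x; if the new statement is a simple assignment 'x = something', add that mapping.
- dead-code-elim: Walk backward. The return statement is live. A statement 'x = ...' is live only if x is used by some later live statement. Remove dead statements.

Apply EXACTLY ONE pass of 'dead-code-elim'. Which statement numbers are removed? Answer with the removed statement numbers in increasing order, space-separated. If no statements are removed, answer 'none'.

Backward liveness scan:
Stmt 1 'v = 0': KEEP (v is live); live-in = []
Stmt 2 't = v - 3': DEAD (t not in live set ['v'])
Stmt 3 'c = 5': DEAD (c not in live set ['v'])
Stmt 4 'u = 8 - v': DEAD (u not in live set ['v'])
Stmt 5 'x = c': DEAD (x not in live set ['v'])
Stmt 6 'd = 9 - 0': DEAD (d not in live set ['v'])
Stmt 7 'a = 3': DEAD (a not in live set ['v'])
Stmt 8 'return v': KEEP (return); live-in = ['v']
Removed statement numbers: [2, 3, 4, 5, 6, 7]
Surviving IR:
  v = 0
  return v

Answer: 2 3 4 5 6 7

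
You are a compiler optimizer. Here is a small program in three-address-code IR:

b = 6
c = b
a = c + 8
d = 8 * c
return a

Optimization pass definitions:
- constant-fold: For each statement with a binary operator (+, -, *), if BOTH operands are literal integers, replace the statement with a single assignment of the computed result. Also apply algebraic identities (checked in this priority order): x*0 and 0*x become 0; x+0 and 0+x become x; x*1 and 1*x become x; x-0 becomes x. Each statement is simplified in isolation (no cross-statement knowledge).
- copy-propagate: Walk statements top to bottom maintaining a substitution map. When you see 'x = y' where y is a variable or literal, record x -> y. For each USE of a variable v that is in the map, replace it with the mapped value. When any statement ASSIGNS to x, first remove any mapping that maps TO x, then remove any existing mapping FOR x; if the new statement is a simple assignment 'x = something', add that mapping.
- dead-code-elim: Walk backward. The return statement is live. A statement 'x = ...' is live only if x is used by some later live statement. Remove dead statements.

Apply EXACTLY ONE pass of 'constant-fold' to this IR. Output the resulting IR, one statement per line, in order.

Applying constant-fold statement-by-statement:
  [1] b = 6  (unchanged)
  [2] c = b  (unchanged)
  [3] a = c + 8  (unchanged)
  [4] d = 8 * c  (unchanged)
  [5] return a  (unchanged)
Result (5 stmts):
  b = 6
  c = b
  a = c + 8
  d = 8 * c
  return a

Answer: b = 6
c = b
a = c + 8
d = 8 * c
return a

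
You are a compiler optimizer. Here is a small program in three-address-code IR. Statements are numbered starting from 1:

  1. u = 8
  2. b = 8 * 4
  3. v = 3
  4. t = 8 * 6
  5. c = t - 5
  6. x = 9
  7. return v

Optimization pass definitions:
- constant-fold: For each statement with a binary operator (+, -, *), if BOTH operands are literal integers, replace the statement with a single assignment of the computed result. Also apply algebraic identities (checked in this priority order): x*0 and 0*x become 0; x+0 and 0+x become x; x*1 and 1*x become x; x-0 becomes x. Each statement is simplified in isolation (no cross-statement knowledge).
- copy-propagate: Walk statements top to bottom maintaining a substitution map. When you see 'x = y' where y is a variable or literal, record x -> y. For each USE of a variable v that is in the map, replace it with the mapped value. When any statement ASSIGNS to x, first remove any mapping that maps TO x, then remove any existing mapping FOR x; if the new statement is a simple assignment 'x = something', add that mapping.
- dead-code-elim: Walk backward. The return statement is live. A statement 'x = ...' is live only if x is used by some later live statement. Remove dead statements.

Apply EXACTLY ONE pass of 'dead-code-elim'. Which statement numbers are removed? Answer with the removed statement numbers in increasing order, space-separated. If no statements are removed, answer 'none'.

Backward liveness scan:
Stmt 1 'u = 8': DEAD (u not in live set [])
Stmt 2 'b = 8 * 4': DEAD (b not in live set [])
Stmt 3 'v = 3': KEEP (v is live); live-in = []
Stmt 4 't = 8 * 6': DEAD (t not in live set ['v'])
Stmt 5 'c = t - 5': DEAD (c not in live set ['v'])
Stmt 6 'x = 9': DEAD (x not in live set ['v'])
Stmt 7 'return v': KEEP (return); live-in = ['v']
Removed statement numbers: [1, 2, 4, 5, 6]
Surviving IR:
  v = 3
  return v

Answer: 1 2 4 5 6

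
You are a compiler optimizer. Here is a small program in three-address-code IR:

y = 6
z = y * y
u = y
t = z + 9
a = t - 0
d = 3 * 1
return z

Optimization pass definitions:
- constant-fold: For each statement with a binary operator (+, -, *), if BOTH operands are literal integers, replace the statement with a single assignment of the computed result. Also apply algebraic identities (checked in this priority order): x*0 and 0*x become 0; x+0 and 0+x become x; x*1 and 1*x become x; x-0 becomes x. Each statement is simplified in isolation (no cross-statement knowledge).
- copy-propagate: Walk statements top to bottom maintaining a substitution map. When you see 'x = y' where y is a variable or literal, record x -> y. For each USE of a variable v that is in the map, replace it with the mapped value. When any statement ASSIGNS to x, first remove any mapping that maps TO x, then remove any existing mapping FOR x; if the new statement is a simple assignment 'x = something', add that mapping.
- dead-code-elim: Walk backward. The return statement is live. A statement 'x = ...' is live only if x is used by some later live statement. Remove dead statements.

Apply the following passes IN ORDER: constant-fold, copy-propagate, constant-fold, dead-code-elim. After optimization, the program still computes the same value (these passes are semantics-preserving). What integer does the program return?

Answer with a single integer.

Answer: 36

Derivation:
Initial IR:
  y = 6
  z = y * y
  u = y
  t = z + 9
  a = t - 0
  d = 3 * 1
  return z
After constant-fold (7 stmts):
  y = 6
  z = y * y
  u = y
  t = z + 9
  a = t
  d = 3
  return z
After copy-propagate (7 stmts):
  y = 6
  z = 6 * 6
  u = 6
  t = z + 9
  a = t
  d = 3
  return z
After constant-fold (7 stmts):
  y = 6
  z = 36
  u = 6
  t = z + 9
  a = t
  d = 3
  return z
After dead-code-elim (2 stmts):
  z = 36
  return z
Evaluate:
  y = 6  =>  y = 6
  z = y * y  =>  z = 36
  u = y  =>  u = 6
  t = z + 9  =>  t = 45
  a = t - 0  =>  a = 45
  d = 3 * 1  =>  d = 3
  return z = 36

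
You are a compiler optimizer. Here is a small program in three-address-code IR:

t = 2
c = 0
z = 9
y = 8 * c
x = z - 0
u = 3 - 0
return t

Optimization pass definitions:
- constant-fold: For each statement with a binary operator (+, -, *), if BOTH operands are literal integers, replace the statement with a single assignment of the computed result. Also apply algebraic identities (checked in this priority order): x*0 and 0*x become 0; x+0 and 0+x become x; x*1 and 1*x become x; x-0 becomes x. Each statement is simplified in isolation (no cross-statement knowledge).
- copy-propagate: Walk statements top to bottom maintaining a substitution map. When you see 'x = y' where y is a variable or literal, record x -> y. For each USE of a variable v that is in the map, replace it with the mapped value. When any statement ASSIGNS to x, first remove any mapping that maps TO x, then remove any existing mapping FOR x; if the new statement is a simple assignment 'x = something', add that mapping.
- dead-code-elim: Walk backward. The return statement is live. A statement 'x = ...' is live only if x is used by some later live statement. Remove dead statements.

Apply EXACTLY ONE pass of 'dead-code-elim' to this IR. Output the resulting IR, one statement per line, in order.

Answer: t = 2
return t

Derivation:
Applying dead-code-elim statement-by-statement:
  [7] return t  -> KEEP (return); live=['t']
  [6] u = 3 - 0  -> DEAD (u not live)
  [5] x = z - 0  -> DEAD (x not live)
  [4] y = 8 * c  -> DEAD (y not live)
  [3] z = 9  -> DEAD (z not live)
  [2] c = 0  -> DEAD (c not live)
  [1] t = 2  -> KEEP; live=[]
Result (2 stmts):
  t = 2
  return t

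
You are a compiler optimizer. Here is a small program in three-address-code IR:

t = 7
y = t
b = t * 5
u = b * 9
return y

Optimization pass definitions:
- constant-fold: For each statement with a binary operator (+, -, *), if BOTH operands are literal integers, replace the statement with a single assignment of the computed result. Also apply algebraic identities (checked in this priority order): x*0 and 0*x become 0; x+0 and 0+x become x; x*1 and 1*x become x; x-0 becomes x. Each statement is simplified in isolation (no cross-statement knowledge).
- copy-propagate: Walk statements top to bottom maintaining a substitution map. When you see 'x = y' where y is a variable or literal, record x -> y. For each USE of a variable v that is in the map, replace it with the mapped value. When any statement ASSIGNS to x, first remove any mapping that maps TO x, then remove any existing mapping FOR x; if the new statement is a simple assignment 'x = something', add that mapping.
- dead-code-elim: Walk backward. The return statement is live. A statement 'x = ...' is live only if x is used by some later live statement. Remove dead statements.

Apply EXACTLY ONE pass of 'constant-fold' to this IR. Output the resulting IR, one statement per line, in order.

Answer: t = 7
y = t
b = t * 5
u = b * 9
return y

Derivation:
Applying constant-fold statement-by-statement:
  [1] t = 7  (unchanged)
  [2] y = t  (unchanged)
  [3] b = t * 5  (unchanged)
  [4] u = b * 9  (unchanged)
  [5] return y  (unchanged)
Result (5 stmts):
  t = 7
  y = t
  b = t * 5
  u = b * 9
  return y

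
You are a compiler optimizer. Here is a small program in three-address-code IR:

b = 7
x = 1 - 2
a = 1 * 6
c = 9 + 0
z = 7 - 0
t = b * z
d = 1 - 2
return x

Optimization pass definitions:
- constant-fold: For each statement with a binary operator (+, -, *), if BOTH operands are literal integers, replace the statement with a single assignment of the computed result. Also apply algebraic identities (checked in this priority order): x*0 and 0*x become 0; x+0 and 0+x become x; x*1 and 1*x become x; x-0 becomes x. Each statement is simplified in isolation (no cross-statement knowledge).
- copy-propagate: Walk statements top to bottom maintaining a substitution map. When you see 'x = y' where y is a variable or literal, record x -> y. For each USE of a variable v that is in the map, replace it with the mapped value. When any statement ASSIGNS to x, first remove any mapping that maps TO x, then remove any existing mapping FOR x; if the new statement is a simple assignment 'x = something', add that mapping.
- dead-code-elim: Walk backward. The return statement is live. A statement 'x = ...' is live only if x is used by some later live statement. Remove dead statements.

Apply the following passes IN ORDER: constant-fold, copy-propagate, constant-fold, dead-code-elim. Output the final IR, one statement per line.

Answer: return -1

Derivation:
Initial IR:
  b = 7
  x = 1 - 2
  a = 1 * 6
  c = 9 + 0
  z = 7 - 0
  t = b * z
  d = 1 - 2
  return x
After constant-fold (8 stmts):
  b = 7
  x = -1
  a = 6
  c = 9
  z = 7
  t = b * z
  d = -1
  return x
After copy-propagate (8 stmts):
  b = 7
  x = -1
  a = 6
  c = 9
  z = 7
  t = 7 * 7
  d = -1
  return -1
After constant-fold (8 stmts):
  b = 7
  x = -1
  a = 6
  c = 9
  z = 7
  t = 49
  d = -1
  return -1
After dead-code-elim (1 stmts):
  return -1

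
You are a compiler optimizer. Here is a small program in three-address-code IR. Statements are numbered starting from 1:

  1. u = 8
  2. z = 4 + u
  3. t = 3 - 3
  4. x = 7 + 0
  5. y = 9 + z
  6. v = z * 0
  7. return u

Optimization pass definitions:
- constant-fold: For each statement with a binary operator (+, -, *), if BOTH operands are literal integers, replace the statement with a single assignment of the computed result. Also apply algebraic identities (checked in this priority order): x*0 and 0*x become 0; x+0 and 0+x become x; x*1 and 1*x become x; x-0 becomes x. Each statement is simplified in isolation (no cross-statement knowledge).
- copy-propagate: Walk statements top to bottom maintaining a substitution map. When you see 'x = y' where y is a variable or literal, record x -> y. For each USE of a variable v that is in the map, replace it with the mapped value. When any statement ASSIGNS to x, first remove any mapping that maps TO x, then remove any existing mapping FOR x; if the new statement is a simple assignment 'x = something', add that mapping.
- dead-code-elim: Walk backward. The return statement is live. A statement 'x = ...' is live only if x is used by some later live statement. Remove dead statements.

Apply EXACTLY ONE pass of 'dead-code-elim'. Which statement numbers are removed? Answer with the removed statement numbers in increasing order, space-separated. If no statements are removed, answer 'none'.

Answer: 2 3 4 5 6

Derivation:
Backward liveness scan:
Stmt 1 'u = 8': KEEP (u is live); live-in = []
Stmt 2 'z = 4 + u': DEAD (z not in live set ['u'])
Stmt 3 't = 3 - 3': DEAD (t not in live set ['u'])
Stmt 4 'x = 7 + 0': DEAD (x not in live set ['u'])
Stmt 5 'y = 9 + z': DEAD (y not in live set ['u'])
Stmt 6 'v = z * 0': DEAD (v not in live set ['u'])
Stmt 7 'return u': KEEP (return); live-in = ['u']
Removed statement numbers: [2, 3, 4, 5, 6]
Surviving IR:
  u = 8
  return u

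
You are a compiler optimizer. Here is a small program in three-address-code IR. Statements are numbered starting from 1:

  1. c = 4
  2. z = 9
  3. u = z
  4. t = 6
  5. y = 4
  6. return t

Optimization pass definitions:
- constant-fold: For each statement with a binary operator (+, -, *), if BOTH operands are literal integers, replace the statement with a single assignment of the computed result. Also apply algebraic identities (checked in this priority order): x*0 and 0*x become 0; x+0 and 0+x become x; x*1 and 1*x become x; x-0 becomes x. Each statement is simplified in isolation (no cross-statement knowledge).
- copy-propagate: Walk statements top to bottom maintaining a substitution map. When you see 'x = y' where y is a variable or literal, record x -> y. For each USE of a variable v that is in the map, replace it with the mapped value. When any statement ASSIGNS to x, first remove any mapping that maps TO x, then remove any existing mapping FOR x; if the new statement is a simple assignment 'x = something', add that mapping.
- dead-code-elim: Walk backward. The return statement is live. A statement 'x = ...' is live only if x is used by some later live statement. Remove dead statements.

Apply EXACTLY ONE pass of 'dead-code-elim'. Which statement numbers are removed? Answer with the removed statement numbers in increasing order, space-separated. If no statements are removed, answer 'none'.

Backward liveness scan:
Stmt 1 'c = 4': DEAD (c not in live set [])
Stmt 2 'z = 9': DEAD (z not in live set [])
Stmt 3 'u = z': DEAD (u not in live set [])
Stmt 4 't = 6': KEEP (t is live); live-in = []
Stmt 5 'y = 4': DEAD (y not in live set ['t'])
Stmt 6 'return t': KEEP (return); live-in = ['t']
Removed statement numbers: [1, 2, 3, 5]
Surviving IR:
  t = 6
  return t

Answer: 1 2 3 5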